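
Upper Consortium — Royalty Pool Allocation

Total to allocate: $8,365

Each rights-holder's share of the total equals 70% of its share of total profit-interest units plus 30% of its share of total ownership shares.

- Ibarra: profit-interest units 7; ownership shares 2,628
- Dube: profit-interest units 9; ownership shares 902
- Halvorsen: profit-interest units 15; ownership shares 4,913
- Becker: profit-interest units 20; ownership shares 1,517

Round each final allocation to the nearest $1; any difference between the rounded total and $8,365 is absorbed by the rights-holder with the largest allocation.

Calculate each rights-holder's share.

Ibarra: $1,466; Dube: $1,261; Halvorsen: $2,960; Becker: $2,678

Totals — profit-interest units 51, ownership shares 9,960.
Composite weights (70% profit-interest units + 30% ownership shares): Ibarra 0.1752; Dube 0.1507; Halvorsen 0.3539; Becker 0.3202.
Proportional shares: Ibarra 1,465.84; Dube 1,260.59; Halvorsen 2,960.07; Becker 2,678.49.
Rounded to nearest $1: Ibarra $1,466; Dube $1,261; Halvorsen $2,960; Becker $2,678. Sum = $8,365.
Rounded total matches; no reconciliation needed.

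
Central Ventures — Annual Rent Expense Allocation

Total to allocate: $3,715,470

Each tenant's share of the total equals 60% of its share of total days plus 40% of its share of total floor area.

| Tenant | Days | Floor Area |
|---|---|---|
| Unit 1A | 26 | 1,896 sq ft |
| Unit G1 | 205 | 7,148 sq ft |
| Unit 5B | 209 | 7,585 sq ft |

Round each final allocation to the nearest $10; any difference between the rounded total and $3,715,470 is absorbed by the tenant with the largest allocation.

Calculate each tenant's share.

Unit 1A: $301,180 · Unit G1: $1,677,480 · Unit 5B: $1,736,810

Totals — days 440, floor area 16,629.
Combined weights (60% days + 40% floor area): Unit 1A 0.0811; Unit G1 0.4515; Unit 5B 0.4675.
Pro-rata amounts: Unit 1A 301,182.01; Unit G1 1,677,482.84; Unit 5B 1,736,805.15.
Rounded to nearest $10: Unit 1A $301,180; Unit G1 $1,677,480; Unit 5B $1,736,810. Sum = $3,715,470.
Rounded total matches; no reconciliation needed.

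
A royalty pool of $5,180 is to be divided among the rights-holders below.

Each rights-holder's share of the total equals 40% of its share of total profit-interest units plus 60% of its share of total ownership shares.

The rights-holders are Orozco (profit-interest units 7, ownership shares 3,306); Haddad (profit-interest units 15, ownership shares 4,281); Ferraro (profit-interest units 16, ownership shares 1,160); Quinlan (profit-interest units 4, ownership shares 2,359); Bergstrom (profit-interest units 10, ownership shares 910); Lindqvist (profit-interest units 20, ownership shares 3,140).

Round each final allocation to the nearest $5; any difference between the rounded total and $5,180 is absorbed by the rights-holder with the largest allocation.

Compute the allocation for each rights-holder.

Profit-interest units total 72; ownership shares total 15,156.
Blended shares (40% profit-interest units + 60% ownership shares): Orozco 0.1698; Haddad 0.2528; Ferraro 0.1348; Quinlan 0.1156; Bergstrom 0.0916; Lindqvist 0.2354.
Raw shares: Orozco 879.40; Haddad 1,309.56; Ferraro 698.32; Quinlan 598.86; Bergstrom 474.39; Lindqvist 1,219.47.
At nearest $5: Orozco $880; Haddad $1,310; Ferraro $700; Quinlan $600; Bergstrom $475; Lindqvist $1,220. Sum = $5,185.
Difference $5,180 − $5,185 = −$5 applied to largest allocation (Haddad): Haddad becomes $1,305.

Orozco: $880 · Haddad: $1,305 · Ferraro: $700 · Quinlan: $600 · Bergstrom: $475 · Lindqvist: $1,220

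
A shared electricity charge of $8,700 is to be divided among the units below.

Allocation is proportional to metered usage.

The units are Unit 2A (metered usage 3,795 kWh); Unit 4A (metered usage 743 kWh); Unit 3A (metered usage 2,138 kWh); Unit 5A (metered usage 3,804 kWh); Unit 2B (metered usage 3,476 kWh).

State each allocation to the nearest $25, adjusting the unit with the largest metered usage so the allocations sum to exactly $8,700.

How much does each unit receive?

Metered usage total: 13,956.
Raw shares: Unit 2A 3,795/13,956 × $8,700 = 2,365.76; Unit 4A 743/13,956 × $8,700 = 463.18; Unit 3A 2,138/13,956 × $8,700 = 1,332.80; Unit 5A 3,804/13,956 × $8,700 = 2,371.37; Unit 2B 3,476/13,956 × $8,700 = 2,166.90.
At nearest $25: Unit 2A $2,375; Unit 4A $475; Unit 3A $1,325; Unit 5A $2,375; Unit 2B $2,175. Sum = $8,725.
Difference $8,700 − $8,725 = −$25 applied to largest metered usage (Unit 5A): Unit 5A becomes $2,350.

Unit 2A: $2,375 · Unit 4A: $475 · Unit 3A: $1,325 · Unit 5A: $2,350 · Unit 2B: $2,175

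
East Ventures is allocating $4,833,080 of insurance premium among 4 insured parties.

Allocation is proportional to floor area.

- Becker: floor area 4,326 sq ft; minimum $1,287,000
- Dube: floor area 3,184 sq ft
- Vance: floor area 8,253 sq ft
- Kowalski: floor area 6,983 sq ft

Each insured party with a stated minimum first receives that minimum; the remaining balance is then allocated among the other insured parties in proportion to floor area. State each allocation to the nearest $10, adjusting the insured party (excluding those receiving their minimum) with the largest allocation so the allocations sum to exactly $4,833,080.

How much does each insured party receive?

Fund the minimums — Becker $1,287,000. Remaining pool $3,546,080.
Remaining pool split over remaining floor area 18,420: Dube 612,959.76 → $612,960; Vance 1,588,805.55 → $1,588,810; Kowalski 1,344,314.69 → $1,344,310.

Becker: $1,287,000; Dube: $612,960; Vance: $1,588,810; Kowalski: $1,344,310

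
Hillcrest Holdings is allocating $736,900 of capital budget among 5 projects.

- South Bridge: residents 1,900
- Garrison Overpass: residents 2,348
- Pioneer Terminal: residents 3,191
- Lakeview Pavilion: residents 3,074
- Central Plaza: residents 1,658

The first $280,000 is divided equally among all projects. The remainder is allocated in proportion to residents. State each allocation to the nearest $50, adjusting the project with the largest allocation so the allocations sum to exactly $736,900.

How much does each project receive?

First tranche $280,000 split equally: $56,000 each.
Remainder $456,900 by residents (total 12,171): South Bridge 71,326.10 → $71,350; Garrison Overpass 88,144.05 → $88,150; Pioneer Terminal 119,790.31 → $119,800; Lakeview Pavilion 115,398.13 → $115,400; Central Plaza 62,241.41 → $62,250.
Rounding difference −$50 on remainder applied to Pioneer Terminal.
Totals: South Bridge $56,000 + $71,350 = $127,350; Garrison Overpass $56,000 + $88,150 = $144,150; Pioneer Terminal $56,000 + $119,750 = $175,750; Lakeview Pavilion $56,000 + $115,400 = $171,400; Central Plaza $56,000 + $62,250 = $118,250.

South Bridge: $127,350; Garrison Overpass: $144,150; Pioneer Terminal: $175,750; Lakeview Pavilion: $171,400; Central Plaza: $118,250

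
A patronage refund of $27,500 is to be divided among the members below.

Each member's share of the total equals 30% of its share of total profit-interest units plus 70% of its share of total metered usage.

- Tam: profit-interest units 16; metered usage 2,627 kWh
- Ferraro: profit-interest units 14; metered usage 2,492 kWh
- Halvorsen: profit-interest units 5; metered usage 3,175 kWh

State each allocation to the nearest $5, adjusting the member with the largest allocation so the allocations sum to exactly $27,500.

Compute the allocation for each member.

Tam: $9,865 · Ferraro: $9,085 · Halvorsen: $8,550

Totals — profit-interest units 35, metered usage 8,294.
Blended shares (30% profit-interest units + 70% metered usage): Tam 0.3589; Ferraro 0.3303; Halvorsen 0.3108.
Pro-rata amounts: Tam 9,868.58; Ferraro 9,083.82; Halvorsen 8,547.60.
Rounded to nearest $5: Tam $9,870; Ferraro $9,085; Halvorsen $8,550. Sum = $27,505.
Difference $27,500 − $27,505 = −$5 applied to largest allocation (Tam): Tam becomes $9,865.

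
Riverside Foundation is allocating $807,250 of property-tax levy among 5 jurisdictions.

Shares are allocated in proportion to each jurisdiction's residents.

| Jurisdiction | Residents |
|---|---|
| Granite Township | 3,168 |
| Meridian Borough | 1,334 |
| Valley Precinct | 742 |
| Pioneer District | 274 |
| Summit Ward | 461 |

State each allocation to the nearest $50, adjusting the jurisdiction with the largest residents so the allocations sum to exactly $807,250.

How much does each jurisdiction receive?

Sum of residents: 5,979.
Unrounded shares: Granite Township 3,168/5,979 × $807,250 = 427,725.04; Meridian Borough 1,334/5,979 × $807,250 = 180,108.96; Valley Precinct 742/5,979 × $807,250 = 100,180.55; Pioneer District 274/5,979 × $807,250 = 36,993.90; Summit Ward 461/5,979 × $807,250 = 62,241.55.
At nearest $50: Granite Township $427,750; Meridian Borough $180,100; Valley Precinct $100,200; Pioneer District $37,000; Summit Ward $62,250. Sum = $807,300.
Difference $807,250 − $807,300 = −$50 applied to largest residents (Granite Township): Granite Township becomes $427,700.

Granite Township: $427,700 · Meridian Borough: $180,100 · Valley Precinct: $100,200 · Pioneer District: $37,000 · Summit Ward: $62,250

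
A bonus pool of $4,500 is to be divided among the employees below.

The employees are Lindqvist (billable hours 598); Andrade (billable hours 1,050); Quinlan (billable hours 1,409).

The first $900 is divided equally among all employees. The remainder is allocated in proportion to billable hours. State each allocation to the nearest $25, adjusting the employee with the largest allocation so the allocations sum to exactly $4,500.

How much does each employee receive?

Lindqvist: $1,000 · Andrade: $1,525 · Quinlan: $1,975

$900 shared equally gives $300 per employee.
Remainder $3,600 by billable hours (total 3,057): Lindqvist 704.22 → $700; Andrade 1,236.51 → $1,225; Quinlan 1,659.27 → $1,650.
Rounding difference +$25 on remainder applied to Quinlan.
Totals: Lindqvist $300 + $700 = $1,000; Andrade $300 + $1,225 = $1,525; Quinlan $300 + $1,675 = $1,975.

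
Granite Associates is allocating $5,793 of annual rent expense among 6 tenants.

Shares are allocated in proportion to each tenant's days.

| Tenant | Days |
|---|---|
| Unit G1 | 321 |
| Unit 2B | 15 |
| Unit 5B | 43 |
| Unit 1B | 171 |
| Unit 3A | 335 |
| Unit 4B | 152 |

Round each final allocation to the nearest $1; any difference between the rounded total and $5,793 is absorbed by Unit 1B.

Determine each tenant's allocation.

Days total: 1,037.
Proportional shares: Unit G1 321/1,037 × $5,793 = 1,793.20; Unit 2B 15/1,037 × $5,793 = 83.79; Unit 5B 43/1,037 × $5,793 = 240.21; Unit 1B 171/1,037 × $5,793 = 955.26; Unit 3A 335/1,037 × $5,793 = 1,871.41; Unit 4B 152/1,037 × $5,793 = 849.12.
At nearest $1: Unit G1 $1,793; Unit 2B $84; Unit 5B $240; Unit 1B $955; Unit 3A $1,871; Unit 4B $849. Sum = $5,792.
Difference $5,793 − $5,792 = +$1 applied to Unit 1B: Unit 1B becomes $956.

Unit G1: $1,793; Unit 2B: $84; Unit 5B: $240; Unit 1B: $956; Unit 3A: $1,871; Unit 4B: $849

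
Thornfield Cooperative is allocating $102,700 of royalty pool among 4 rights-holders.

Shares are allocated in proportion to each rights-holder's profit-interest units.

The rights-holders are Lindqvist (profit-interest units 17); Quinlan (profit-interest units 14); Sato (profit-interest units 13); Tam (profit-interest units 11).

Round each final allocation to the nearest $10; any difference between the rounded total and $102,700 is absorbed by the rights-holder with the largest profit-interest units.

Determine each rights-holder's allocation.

Sum of profit-interest units: 17 + 14 + 13 + 11 = 55.
Raw shares: Lindqvist 31,743.64; Quinlan 26,141.82; Sato 24,274.55; Tam 20,540.00.
At nearest $10: Lindqvist $31,740; Quinlan $26,140; Sato $24,270; Tam $20,540. Sum = $102,690.
Difference $102,700 − $102,690 = +$10 applied to largest profit-interest units (Lindqvist): Lindqvist becomes $31,750.

Lindqvist: $31,750 · Quinlan: $26,140 · Sato: $24,270 · Tam: $20,540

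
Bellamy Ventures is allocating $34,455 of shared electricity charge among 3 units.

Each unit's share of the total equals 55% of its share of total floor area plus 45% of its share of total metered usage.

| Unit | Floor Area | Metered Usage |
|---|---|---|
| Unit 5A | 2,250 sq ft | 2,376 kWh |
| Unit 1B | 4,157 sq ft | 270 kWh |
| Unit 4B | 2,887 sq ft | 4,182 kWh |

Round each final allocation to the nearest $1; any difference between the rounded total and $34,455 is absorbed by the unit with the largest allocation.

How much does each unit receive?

Unit 5A: $9,983; Unit 1B: $9,089; Unit 4B: $15,383

Totals — floor area 9,294, metered usage 6,828.
Combined weights (55% floor area + 45% metered usage): Unit 5A 0.2897; Unit 1B 0.2638; Unit 4B 0.4465.
Unrounded shares: Unit 5A 9,983.02; Unit 1B 9,089.13; Unit 4B 15,382.84.
At nearest $1: Unit 5A $9,983; Unit 1B $9,089; Unit 4B $15,383. Sum = $34,455.
Rounded total matches; no reconciliation needed.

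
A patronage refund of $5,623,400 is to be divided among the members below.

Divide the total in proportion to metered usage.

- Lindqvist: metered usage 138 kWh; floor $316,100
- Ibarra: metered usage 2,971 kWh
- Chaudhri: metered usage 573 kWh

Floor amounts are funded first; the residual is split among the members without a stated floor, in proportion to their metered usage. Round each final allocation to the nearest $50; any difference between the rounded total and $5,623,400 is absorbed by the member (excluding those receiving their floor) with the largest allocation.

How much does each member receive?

Lindqvist: $316,100; Ibarra: $4,449,200; Chaudhri: $858,100

Guaranteed amounts: Lindqvist $316,100. Remaining pool $5,307,300.
Remaining pool split over remaining metered usage 3,544: Ibarra 4,449,206.63 → $4,449,200; Chaudhri 858,093.37 → $858,100.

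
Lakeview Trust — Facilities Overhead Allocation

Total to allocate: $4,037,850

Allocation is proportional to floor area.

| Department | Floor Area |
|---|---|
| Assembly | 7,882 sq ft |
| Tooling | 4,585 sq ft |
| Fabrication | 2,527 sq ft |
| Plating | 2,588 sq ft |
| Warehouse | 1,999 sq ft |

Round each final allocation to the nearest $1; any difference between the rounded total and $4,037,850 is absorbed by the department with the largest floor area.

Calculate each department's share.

Assembly: $1,625,369 · Tooling: $945,485 · Fabrication: $521,099 · Plating: $533,678 · Warehouse: $412,219

Floor area total: 19,581.
Raw shares: Assembly 7,882/19,581 × $4,037,850 = 1,625,368.15; Tooling 4,585/19,581 × $4,037,850 = 945,485.02; Fabrication 2,527/19,581 × $4,037,850 = 521,099.38; Plating 2,588/19,581 × $4,037,850 = 533,678.35; Warehouse 1,999/19,581 × $4,037,850 = 412,219.10.
At nearest $1: Assembly $1,625,368; Tooling $945,485; Fabrication $521,099; Plating $533,678; Warehouse $412,219. Sum = $4,037,849.
Difference $4,037,850 − $4,037,849 = +$1 applied to largest floor area (Assembly): Assembly becomes $1,625,369.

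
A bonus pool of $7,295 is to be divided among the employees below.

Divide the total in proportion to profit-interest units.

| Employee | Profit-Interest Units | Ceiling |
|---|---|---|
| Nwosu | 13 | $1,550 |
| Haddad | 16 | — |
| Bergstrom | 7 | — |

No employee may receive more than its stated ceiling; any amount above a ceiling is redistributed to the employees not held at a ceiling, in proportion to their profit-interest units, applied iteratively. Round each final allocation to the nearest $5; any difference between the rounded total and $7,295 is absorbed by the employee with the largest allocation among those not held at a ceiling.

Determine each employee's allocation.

Nwosu: $1,550 | Haddad: $3,995 | Bergstrom: $1,750

Sum of profit-interest units: 36.
Unconstrained shares: Nwosu 2,634.31; Haddad 3,242.22; Bergstrom 1,418.47.
Capped: Nwosu ($1,550); residual $5,745 reallocated over remaining profit-interest units 23.
Remaining shares: Haddad 3,996.52 → $3,995; Bergstrom 1,748.48 → $1,750.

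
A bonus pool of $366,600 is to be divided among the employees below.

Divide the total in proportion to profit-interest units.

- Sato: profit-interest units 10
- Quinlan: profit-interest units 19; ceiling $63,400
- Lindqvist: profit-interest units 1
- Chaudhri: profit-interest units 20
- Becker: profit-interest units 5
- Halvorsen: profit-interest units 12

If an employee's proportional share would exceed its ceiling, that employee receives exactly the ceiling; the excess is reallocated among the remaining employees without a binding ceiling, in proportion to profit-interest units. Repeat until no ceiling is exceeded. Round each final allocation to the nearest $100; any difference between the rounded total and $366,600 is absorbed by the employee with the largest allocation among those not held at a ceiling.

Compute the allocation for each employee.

Sato: $63,200; Quinlan: $63,400; Lindqvist: $6,300; Chaudhri: $126,300; Becker: $31,600; Halvorsen: $75,800

Sum of profit-interest units: 67.
Proportional shares (ignoring caps): Sato 54,716.42; Quinlan 103,961.19; Lindqvist 5,471.64; Chaudhri 109,432.84; Becker 27,358.21; Halvorsen 65,659.70.
Held at cap: Quinlan ($63,400); balance $303,200 reallocated over remaining profit-interest units 48.
Shares after redistribution: Sato 63,166.67 → $63,200; Lindqvist 6,316.67 → $6,300; Chaudhri 126,333.33 → $126,300; Becker 31,583.33 → $31,600; Halvorsen 75,800.00 → $75,800.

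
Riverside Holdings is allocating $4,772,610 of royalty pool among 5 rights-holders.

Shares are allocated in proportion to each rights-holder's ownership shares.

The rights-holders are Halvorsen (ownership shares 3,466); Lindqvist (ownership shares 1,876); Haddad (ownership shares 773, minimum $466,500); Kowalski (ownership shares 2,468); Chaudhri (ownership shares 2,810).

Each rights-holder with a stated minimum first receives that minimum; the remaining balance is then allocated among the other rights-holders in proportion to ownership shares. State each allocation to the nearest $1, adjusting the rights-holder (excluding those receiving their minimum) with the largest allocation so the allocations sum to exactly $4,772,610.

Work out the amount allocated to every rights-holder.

Halvorsen: $1,405,365 | Lindqvist: $760,665 | Haddad: $466,500 | Kowalski: $1,000,704 | Chaudhri: $1,139,376

Minimums first: Haddad $466,500. Remaining pool $4,306,110.
Remaining pool split over remaining ownership shares 10,620: Halvorsen 1,405,365.09 → $1,405,365; Lindqvist 760,665.01 → $760,665; Kowalski 1,000,704.28 → $1,000,704; Chaudhri 1,139,375.62 → $1,139,376.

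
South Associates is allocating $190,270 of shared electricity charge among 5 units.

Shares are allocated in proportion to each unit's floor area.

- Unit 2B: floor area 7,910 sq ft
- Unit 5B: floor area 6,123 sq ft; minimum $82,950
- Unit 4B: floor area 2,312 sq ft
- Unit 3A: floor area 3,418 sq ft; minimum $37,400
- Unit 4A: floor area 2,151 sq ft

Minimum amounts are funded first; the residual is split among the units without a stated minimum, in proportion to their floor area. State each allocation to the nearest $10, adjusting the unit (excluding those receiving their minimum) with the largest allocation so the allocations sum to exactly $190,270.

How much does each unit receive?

Unit 2B: $44,690 | Unit 5B: $82,950 | Unit 4B: $13,070 | Unit 3A: $37,400 | Unit 4A: $12,160

Fund the minimums — Unit 5B $82,950; Unit 3A $37,400. Balance $69,920.
Balance split over remaining floor area 12,373: Unit 2B 44,699.52 → $44,700; Unit 4B 13,065.15 → $13,070; Unit 4A 12,155.33 → $12,160.
Rounding difference −$10 applied to Unit 2B → $44,690.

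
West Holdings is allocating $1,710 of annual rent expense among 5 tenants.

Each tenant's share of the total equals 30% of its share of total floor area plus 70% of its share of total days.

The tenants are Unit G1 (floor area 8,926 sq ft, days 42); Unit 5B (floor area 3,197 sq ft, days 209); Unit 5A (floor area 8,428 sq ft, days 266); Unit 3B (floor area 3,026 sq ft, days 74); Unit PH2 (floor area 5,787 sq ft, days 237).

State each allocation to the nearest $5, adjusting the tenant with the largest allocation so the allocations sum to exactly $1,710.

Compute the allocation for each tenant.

Floor area total 29,364; days total 828.
Blended shares (30% floor area + 70% days): Unit G1 0.1267; Unit 5B 0.2094; Unit 5A 0.3110; Unit 3B 0.0935; Unit PH2 0.2595.
Raw shares: Unit G1 216.66; Unit 5B 357.99; Unit 5A 531.78; Unit 3B 159.84; Unit PH2 443.72.
Rounded to nearest $5: Unit G1 $215; Unit 5B $360; Unit 5A $530; Unit 3B $160; Unit PH2 $445. Sum = $1,710.
No rounding difference to absorb.

Unit G1: $215 · Unit 5B: $360 · Unit 5A: $530 · Unit 3B: $160 · Unit PH2: $445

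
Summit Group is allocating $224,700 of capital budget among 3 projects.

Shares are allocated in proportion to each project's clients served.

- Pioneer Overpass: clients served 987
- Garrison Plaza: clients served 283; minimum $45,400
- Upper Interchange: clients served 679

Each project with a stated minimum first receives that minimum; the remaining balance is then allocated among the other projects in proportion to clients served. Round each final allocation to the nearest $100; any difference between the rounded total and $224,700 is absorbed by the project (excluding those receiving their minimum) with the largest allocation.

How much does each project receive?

Pioneer Overpass: $106,200 · Garrison Plaza: $45,400 · Upper Interchange: $73,100

Guaranteed amounts: Garrison Plaza $45,400. Remaining pool $179,300.
Remaining pool split over remaining clients served 1,666: Pioneer Overpass 106,223.95 → $106,200; Upper Interchange 73,076.05 → $73,100.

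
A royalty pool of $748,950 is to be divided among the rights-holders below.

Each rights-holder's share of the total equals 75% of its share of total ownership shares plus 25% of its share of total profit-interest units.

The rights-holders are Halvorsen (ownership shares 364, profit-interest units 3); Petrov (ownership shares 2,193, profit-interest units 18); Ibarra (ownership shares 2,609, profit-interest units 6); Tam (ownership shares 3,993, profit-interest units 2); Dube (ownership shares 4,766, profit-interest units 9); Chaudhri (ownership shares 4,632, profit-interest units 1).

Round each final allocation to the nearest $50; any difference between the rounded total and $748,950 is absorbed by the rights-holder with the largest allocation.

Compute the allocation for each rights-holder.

Halvorsen: $25,400 | Petrov: $152,800 | Ibarra: $107,800 | Tam: $130,450 | Dube: $187,500 | Chaudhri: $145,000

Ownership shares total 18,557; profit-interest units total 39.
Combined weights (75% ownership shares + 25% profit-interest units): Halvorsen 0.0339; Petrov 0.2040; Ibarra 0.1439; Tam 0.1742; Dube 0.2503; Chaudhri 0.1936.
Proportional shares: Halvorsen 25,421.01; Petrov 152,798.49; Ibarra 107,779.09; Tam 130,468.34; Dube 187,473.45; Chaudhri 145,009.63.
After rounding ($50): Halvorsen $25,400; Petrov $152,800; Ibarra $107,800; Tam $130,450; Dube $187,450; Chaudhri $145,000. Sum = $748,900.
Difference $748,950 − $748,900 = +$50 applied to largest allocation (Dube): Dube becomes $187,500.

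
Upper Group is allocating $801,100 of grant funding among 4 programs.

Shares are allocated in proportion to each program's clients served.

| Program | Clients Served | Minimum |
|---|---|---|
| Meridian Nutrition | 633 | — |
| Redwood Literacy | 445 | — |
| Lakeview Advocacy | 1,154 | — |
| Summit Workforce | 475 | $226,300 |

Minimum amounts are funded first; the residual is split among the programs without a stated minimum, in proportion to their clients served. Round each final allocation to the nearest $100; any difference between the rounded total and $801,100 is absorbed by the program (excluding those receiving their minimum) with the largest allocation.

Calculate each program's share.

Meridian Nutrition: $163,000; Redwood Literacy: $114,600; Lakeview Advocacy: $297,200; Summit Workforce: $226,300

Minimums first: Summit Workforce $226,300. Remaining pool $574,800.
Remaining pool split over remaining clients served 2,232: Meridian Nutrition 163,014.52 → $163,000; Redwood Literacy 114,599.46 → $114,600; Lakeview Advocacy 297,186.02 → $297,200.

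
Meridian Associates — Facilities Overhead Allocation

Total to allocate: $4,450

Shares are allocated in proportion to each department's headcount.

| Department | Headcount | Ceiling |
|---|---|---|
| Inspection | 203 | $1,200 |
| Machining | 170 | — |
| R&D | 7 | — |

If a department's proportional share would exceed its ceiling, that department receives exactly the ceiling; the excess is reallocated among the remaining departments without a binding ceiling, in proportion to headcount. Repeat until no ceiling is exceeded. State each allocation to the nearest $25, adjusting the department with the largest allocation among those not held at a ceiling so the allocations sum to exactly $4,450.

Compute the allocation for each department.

Headcount total: 380.
Proportional shares (ignoring caps): Inspection 2,377.24; Machining 1,990.79; R&D 81.97.
Cap binds for Inspection ($1,200); remaining pool $3,250 reallocated over remaining headcount 177.
Remaining shares: Machining 3,121.47 → $3,125; R&D 128.53 → $125.

Inspection: $1,200; Machining: $3,125; R&D: $125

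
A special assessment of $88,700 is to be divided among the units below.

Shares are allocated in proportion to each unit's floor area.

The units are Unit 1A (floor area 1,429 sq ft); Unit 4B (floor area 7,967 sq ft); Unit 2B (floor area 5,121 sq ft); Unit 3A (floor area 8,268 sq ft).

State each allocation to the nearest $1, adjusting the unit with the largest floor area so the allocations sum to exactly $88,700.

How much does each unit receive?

Unit 1A: $5,563 | Unit 4B: $31,015 | Unit 2B: $19,936 | Unit 3A: $32,186

Sum of floor area: 22,785.
Pro-rata amounts: Unit 1A 1,429/22,785 × $88,700 = 5,562.97; Unit 4B 7,967/22,785 × $88,700 = 31,014.83; Unit 2B 5,121/22,785 × $88,700 = 19,935.60; Unit 3A 8,268/22,785 × $88,700 = 32,186.60.
Rounded to nearest $1: Unit 1A $5,563; Unit 4B $31,015; Unit 2B $19,936; Unit 3A $32,187. Sum = $88,701.
Difference $88,700 − $88,701 = −$1 applied to largest floor area (Unit 3A): Unit 3A becomes $32,186.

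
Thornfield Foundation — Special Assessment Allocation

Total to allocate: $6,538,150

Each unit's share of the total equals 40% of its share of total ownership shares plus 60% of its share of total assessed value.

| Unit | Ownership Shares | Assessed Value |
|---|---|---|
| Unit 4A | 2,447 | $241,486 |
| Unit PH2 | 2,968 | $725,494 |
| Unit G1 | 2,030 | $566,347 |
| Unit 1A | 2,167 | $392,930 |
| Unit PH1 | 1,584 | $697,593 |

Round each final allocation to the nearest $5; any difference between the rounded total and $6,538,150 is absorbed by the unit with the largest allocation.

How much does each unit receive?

Unit 4A: $932,635 | Unit PH2: $1,777,970 | Unit G1: $1,320,925 | Unit 1A: $1,093,650 | Unit PH1: $1,412,970

Totals — ownership shares 11,196, assessed value 2,623,850.
Blended shares (40% ownership shares + 60% assessed value): Unit 4A 0.1426; Unit PH2 0.2719; Unit G1 0.2020; Unit 1A 0.1673; Unit PH1 0.2161.
Pro-rata amounts: Unit 4A 932,634.88; Unit PH2 1,777,969.80; Unit G1 1,320,924.55; Unit 1A 1,093,652.32; Unit PH1 1,412,968.44.
After rounding ($5): Unit 4A $932,635; Unit PH2 $1,777,970; Unit G1 $1,320,925; Unit 1A $1,093,650; Unit PH1 $1,412,970. Sum = $6,538,150.
Sum already equals the total — no adjustment.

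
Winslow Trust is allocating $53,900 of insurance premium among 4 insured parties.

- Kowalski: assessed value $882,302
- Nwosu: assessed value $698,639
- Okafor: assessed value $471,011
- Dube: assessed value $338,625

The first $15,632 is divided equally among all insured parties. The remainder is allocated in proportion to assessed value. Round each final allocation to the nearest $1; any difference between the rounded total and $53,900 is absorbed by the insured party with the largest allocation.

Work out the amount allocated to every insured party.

Kowalski: $18,031; Nwosu: $15,092; Okafor: $11,448; Dube: $9,329

$15,632 shared equally gives $3,908 per insured party.
Remainder $38,268 by assessed value (total 2,390,577): Kowalski 14,123.76 → $14,124; Nwosu 11,183.71 → $11,184; Okafor 7,539.87 → $7,540; Dube 5,420.66 → $5,421.
Rounding difference −$1 on remainder applied to Kowalski.
Totals: Kowalski $3,908 + $14,123 = $18,031; Nwosu $3,908 + $11,184 = $15,092; Okafor $3,908 + $7,540 = $11,448; Dube $3,908 + $5,421 = $9,329.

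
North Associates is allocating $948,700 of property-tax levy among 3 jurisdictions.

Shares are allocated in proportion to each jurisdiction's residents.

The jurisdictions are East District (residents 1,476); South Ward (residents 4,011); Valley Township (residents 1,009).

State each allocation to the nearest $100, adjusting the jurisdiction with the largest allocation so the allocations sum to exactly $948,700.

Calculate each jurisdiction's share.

East District: $215,600; South Ward: $585,700; Valley Township: $147,400

Total residents = 6,496.
Proportional shares: East District 1,476/6,496 × $948,700 = 215,560.53; South Ward 4,011/6,496 × $948,700 = 585,781.36; Valley Township 1,009/6,496 × $948,700 = 147,358.11.
After rounding ($100): East District $215,600; South Ward $585,800; Valley Township $147,400. Sum = $948,800.
Difference $948,700 − $948,800 = −$100 applied to largest allocation (South Ward): South Ward becomes $585,700.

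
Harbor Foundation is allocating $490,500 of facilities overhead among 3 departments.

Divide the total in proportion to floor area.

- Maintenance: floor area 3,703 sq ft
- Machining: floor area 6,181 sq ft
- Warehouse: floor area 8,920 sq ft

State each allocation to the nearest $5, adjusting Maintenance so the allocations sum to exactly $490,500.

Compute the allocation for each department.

Total floor area = 18,804.
Proportional shares: Maintenance 3,703/18,804 × $490,500 = 96,592.29; Machining 6,181/18,804 × $490,500 = 161,230.62; Warehouse 8,920/18,804 × $490,500 = 232,677.09.
Rounded to nearest $5: Maintenance $96,590; Machining $161,230; Warehouse $232,675. Sum = $490,495.
Difference $490,500 − $490,495 = +$5 applied to Maintenance: Maintenance becomes $96,595.

Maintenance: $96,595 | Machining: $161,230 | Warehouse: $232,675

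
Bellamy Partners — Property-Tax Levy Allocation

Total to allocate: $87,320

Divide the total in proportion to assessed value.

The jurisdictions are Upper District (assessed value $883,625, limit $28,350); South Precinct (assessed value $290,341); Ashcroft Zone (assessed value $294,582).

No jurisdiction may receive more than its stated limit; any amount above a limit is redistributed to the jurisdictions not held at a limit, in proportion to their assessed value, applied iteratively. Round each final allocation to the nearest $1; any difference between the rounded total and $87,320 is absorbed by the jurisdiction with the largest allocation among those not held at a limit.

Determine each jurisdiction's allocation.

Assessed value total: 1,468,548.
Unconstrained shares: Upper District 52,540.42; South Precinct 17,263.70; Ashcroft Zone 17,515.87.
Capped: Upper District ($28,350); residual $58,970 reallocated over remaining assessed value 584,923.
Remaining shares: South Precinct 29,271.22 → $29,271; Ashcroft Zone 29,698.78 → $29,699.

Upper District: $28,350 · South Precinct: $29,271 · Ashcroft Zone: $29,699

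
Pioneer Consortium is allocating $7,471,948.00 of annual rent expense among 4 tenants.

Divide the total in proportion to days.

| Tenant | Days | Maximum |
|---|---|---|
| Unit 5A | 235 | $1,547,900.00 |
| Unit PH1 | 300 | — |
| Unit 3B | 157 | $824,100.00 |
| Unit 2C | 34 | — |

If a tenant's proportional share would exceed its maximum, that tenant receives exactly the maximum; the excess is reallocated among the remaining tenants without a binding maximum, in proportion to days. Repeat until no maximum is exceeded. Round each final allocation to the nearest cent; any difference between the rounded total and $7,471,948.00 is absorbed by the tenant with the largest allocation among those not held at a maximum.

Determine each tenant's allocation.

Days total: 726.
Pro-rata shares before constraints: Unit 5A 2,418,605.7576; Unit PH1 3,087,581.8182; Unit 3B 1,615,834.4848; Unit 2C 349,925.9394.
Capped: Unit 5A ($1,547,900.00), Unit 3B ($824,100.00); remaining pool $5,099,948.00 reallocated over remaining days 334.
Redistributed shares: Unit PH1 4,580,791.6168 → $4,580,791.62; Unit 2C 519,156.3832 → $519,156.38.

Unit 5A: $1,547,900.00; Unit PH1: $4,580,791.62; Unit 3B: $824,100.00; Unit 2C: $519,156.38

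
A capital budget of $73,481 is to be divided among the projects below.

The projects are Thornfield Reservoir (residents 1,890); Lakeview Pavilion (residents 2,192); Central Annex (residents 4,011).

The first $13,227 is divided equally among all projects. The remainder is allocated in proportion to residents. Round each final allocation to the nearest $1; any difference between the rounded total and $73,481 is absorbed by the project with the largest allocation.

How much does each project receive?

Thornfield Reservoir: $18,480 · Lakeview Pavilion: $20,729 · Central Annex: $34,272

Equal tier: $13,227 ÷ 3 = $4,409 apiece.
Remainder $60,254 by residents (total 8,093): Thornfield Reservoir 14,071.43 → $14,071; Lakeview Pavilion 16,319.88 → $16,320; Central Annex 29,862.70 → $29,863.
Totals: Thornfield Reservoir $4,409 + $14,071 = $18,480; Lakeview Pavilion $4,409 + $16,320 = $20,729; Central Annex $4,409 + $29,863 = $34,272.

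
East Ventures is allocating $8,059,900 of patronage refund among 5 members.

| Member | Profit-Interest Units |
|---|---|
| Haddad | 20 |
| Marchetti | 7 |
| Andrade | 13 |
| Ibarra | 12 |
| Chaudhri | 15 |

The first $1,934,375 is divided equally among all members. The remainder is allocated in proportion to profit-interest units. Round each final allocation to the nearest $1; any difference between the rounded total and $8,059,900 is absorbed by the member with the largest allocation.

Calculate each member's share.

Equal tier: $1,934,375 ÷ 5 = $386,875 apiece.
Remainder $6,125,525 by profit-interest units (total 67): Haddad 1,828,514.93 → $1,828,515; Marchetti 639,980.22 → $639,980; Andrade 1,188,534.70 → $1,188,535; Ibarra 1,097,108.96 → $1,097,109; Chaudhri 1,371,386.19 → $1,371,386.
Totals: Haddad $386,875 + $1,828,515 = $2,215,390; Marchetti $386,875 + $639,980 = $1,026,855; Andrade $386,875 + $1,188,535 = $1,575,410; Ibarra $386,875 + $1,097,109 = $1,483,984; Chaudhri $386,875 + $1,371,386 = $1,758,261.

Haddad: $2,215,390; Marchetti: $1,026,855; Andrade: $1,575,410; Ibarra: $1,483,984; Chaudhri: $1,758,261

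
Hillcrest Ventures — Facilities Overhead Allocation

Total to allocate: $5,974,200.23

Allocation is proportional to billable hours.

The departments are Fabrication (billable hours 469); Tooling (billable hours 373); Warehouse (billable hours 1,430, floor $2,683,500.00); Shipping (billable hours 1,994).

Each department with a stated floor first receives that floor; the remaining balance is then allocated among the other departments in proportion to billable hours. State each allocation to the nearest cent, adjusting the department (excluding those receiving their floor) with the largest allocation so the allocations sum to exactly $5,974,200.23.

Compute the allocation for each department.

Guaranteed amounts: Warehouse $2,683,500.00. Remaining pool $3,290,700.23.
Remaining pool split over remaining billable hours 2,836: Fabrication 544,195.4894 → $544,195.49; Tooling 432,803.6621 → $432,803.66; Shipping 2,313,701.0785 → $2,313,701.08.

Fabrication: $544,195.49; Tooling: $432,803.66; Warehouse: $2,683,500.00; Shipping: $2,313,701.08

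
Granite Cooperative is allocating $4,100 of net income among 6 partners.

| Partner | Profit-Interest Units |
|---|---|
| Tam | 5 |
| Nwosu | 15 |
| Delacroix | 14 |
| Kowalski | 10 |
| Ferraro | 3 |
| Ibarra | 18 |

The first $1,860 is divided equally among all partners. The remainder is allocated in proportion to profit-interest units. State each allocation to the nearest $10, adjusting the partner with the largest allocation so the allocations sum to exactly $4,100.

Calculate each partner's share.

Tam: $480 · Nwosu: $830 · Delacroix: $790 · Kowalski: $650 · Ferraro: $410 · Ibarra: $940

$1,860 shared equally gives $310 per partner.
Remainder $2,240 by profit-interest units (total 65): Tam 172.31 → $170; Nwosu 516.92 → $520; Delacroix 482.46 → $480; Kowalski 344.62 → $340; Ferraro 103.38 → $100; Ibarra 620.31 → $620.
Rounding difference +$10 on remainder applied to Ibarra.
Totals: Tam $310 + $170 = $480; Nwosu $310 + $520 = $830; Delacroix $310 + $480 = $790; Kowalski $310 + $340 = $650; Ferraro $310 + $100 = $410; Ibarra $310 + $630 = $940.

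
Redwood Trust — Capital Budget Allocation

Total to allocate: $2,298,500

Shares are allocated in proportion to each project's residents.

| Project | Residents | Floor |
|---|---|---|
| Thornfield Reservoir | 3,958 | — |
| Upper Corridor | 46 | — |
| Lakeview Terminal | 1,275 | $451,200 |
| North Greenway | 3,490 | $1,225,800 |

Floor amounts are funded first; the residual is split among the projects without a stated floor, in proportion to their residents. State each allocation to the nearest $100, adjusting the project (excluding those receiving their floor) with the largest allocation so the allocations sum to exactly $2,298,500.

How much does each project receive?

Guaranteed amounts: Lakeview Terminal $451,200; North Greenway $1,225,800. Balance $621,500.
Balance split over remaining residents 4,004: Thornfield Reservoir 614,359.89 → $614,400; Upper Corridor 7,140.11 → $7,100.

Thornfield Reservoir: $614,400 | Upper Corridor: $7,100 | Lakeview Terminal: $451,200 | North Greenway: $1,225,800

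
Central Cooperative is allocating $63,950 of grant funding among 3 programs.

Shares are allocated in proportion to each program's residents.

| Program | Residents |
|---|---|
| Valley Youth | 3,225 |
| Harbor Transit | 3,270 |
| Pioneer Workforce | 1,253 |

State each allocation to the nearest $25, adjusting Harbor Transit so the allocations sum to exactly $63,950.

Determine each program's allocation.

Combined residents = 7,748.
Pro-rata amounts: Valley Youth 3,225/7,748 × $63,950 = 26,618.32; Harbor Transit 3,270/7,748 × $63,950 = 26,989.74; Pioneer Workforce 1,253/7,748 × $63,950 = 10,341.94.
After rounding ($25): Valley Youth $26,625; Harbor Transit $27,000; Pioneer Workforce $10,350. Sum = $63,975.
Difference $63,950 − $63,975 = −$25 applied to Harbor Transit: Harbor Transit becomes $26,975.

Valley Youth: $26,625 | Harbor Transit: $26,975 | Pioneer Workforce: $10,350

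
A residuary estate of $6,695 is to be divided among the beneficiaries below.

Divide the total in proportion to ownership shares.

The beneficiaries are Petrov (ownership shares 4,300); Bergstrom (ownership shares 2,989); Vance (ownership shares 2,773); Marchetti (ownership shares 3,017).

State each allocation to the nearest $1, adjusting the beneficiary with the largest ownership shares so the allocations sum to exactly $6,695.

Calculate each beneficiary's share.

Combined ownership shares = 4,300 + 2,989 + 2,773 + 3,017 = 13,079.
Unrounded shares: Petrov 2,201.12; Bergstrom 1,530.04; Vance 1,419.47; Marchetti 1,544.37.
Rounded to nearest $1: Petrov $2,201; Bergstrom $1,530; Vance $1,419; Marchetti $1,544. Sum = $6,694.
Difference $6,695 − $6,694 = +$1 applied to largest ownership shares (Petrov): Petrov becomes $2,202.

Petrov: $2,202 · Bergstrom: $1,530 · Vance: $1,419 · Marchetti: $1,544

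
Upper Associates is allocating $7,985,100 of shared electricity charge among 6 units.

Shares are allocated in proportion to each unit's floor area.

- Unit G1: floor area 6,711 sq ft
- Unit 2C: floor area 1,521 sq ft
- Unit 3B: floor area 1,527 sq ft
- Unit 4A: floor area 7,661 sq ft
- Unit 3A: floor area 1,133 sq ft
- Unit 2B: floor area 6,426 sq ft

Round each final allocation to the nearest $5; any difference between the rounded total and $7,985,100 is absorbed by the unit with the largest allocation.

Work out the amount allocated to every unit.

Unit G1: $2,145,320 | Unit 2C: $486,220 | Unit 3B: $488,140 | Unit 4A: $2,449,015 | Unit 3A: $362,190 | Unit 2B: $2,054,215

Floor area total: 24,979.
Proportional shares: Unit G1 6,711/24,979 × $7,985,100 = 2,145,322.31; Unit 2C 1,521/24,979 × $7,985,100 = 486,221.91; Unit 3B 1,527/24,979 × $7,985,100 = 488,139.95; Unit 4A 7,661/24,979 × $7,985,100 = 2,449,011.21; Unit 3A 1,133/24,979 × $7,985,100 = 362,188.97; Unit 2B 6,426/24,979 × $7,985,100 = 2,054,215.65.
At nearest $5: Unit G1 $2,145,320; Unit 2C $486,220; Unit 3B $488,140; Unit 4A $2,449,010; Unit 3A $362,190; Unit 2B $2,054,215. Sum = $7,985,095.
Difference $7,985,100 − $7,985,095 = +$5 applied to largest allocation (Unit 4A): Unit 4A becomes $2,449,015.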